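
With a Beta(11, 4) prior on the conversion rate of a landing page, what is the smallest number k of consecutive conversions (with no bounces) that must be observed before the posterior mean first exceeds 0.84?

After k conversions and 0 bounces the posterior is Beta(11+k, 4), with mean (11+k)/(11+4+k).
Set (11+k)/(15+k) > 0.84 and solve: k > (0.84·15 − 11)/(1 − 0.84) = 10.000.
The smallest integer exceeding 10.000 is 11.

k = 11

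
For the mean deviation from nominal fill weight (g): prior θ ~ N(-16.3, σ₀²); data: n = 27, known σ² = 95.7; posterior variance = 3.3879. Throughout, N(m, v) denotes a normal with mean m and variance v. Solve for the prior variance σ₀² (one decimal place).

For the Normal–Normal model with known σ², precisions add: τ_n = τ₀ + n/σ².
So 1/σ₀² = 1/3.3879 − 27/95.7 = 0.295168 − 0.282132 = 0.013036.
Hence σ₀² = 1/0.013036 ≈ 76.7.

σ₀² = 76.7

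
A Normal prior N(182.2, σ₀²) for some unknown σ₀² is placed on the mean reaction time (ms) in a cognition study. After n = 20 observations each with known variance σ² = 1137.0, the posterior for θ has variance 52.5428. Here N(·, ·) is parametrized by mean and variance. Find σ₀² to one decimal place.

σ₀² = 693.5

Posterior precision equals prior precision plus data precision: 1/σ_n² = 1/σ₀² + n/σ².
So 1/σ₀² = 1/52.5428 − 20/1137.0 = 0.019032 − 0.017590 = 0.001442.
Hence σ₀² = 1/0.001442 ≈ 693.5.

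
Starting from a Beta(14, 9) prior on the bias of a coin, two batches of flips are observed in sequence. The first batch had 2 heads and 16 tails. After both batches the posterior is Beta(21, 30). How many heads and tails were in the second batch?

Sequential conjugate updates are equivalent to a single update on the pooled data, so total successes = posterior α − prior α and total failures = posterior β − prior β.
Total across both batches: 21−14=7 heads, 30−9=21 tails.
Subtract the first batch: 7−2=5 heads and 21−16=5 tails.

5 heads and 5 tails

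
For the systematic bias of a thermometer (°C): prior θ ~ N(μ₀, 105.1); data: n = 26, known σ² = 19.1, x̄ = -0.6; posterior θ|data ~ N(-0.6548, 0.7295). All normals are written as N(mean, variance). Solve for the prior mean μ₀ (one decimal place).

μ₀ = -8.5

With known observation variance, the Normal–Normal posterior has precision τ_n = τ₀ + n/σ² and mean μ_n = (τ₀μ₀ + (n/σ²)x̄)/τ_n.
Here τ₀ = 1/105.1 = 0.009515 and τ_data = 26/19.1 = 1.361257, so τ_n = 1.370772.
Rearranging for μ₀: μ₀ = (μ_n·τ_n − τ_data·x̄)/τ₀ = (-0.6548·1.370772 − 1.361257·-0.6) / 0.009515 = -0.080827/0.009515 ≈ -8.5.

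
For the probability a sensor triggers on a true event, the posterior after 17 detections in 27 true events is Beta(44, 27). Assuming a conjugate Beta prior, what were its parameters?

Under Beta–binomial conjugacy the posterior parameters are (α+s, β+f).
So α = 44 − 17 = 27 and β = 27 − 10 = 17.

Beta(27, 17)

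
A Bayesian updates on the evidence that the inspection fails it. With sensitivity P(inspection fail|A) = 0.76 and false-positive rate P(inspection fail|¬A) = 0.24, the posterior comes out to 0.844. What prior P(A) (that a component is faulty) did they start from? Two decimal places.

P(A) = 0.63

Bayes' rule in odds form gives O(A|E) = O(A)·[P(E|A)/P(E|¬A)], hence O(A) = O(A|E)/LR.
Posterior odds = 0.844/(1−0.844) = 5.4103. LR = 0.76/0.24 = 3.1667.
Prior odds = 5.4103/3.1667 = 1.7085, so P(A) = 1.7085/(1+1.7085) ≈ 0.63.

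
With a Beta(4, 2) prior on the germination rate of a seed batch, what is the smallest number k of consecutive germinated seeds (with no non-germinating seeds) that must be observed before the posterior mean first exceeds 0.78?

After k germinated seeds and 0 non-germinating seeds the posterior is Beta(4+k, 2), with mean (4+k)/(4+2+k).
Set (4+k)/(6+k) > 0.78 and solve: k > (0.78·6 − 4)/(1 − 0.78) = 3.091.
The smallest integer exceeding 3.091 is 4, and checking k=4: (8)/(10) = 0.8000 > 0.78.

k = 4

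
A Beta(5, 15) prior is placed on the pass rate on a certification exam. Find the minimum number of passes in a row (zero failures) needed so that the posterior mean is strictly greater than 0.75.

After k passes and 0 failures the posterior is Beta(5+k, 15), with mean (5+k)/(5+15+k).
Set (5+k)/(20+k) > 0.75 and solve: k > (0.75·20 − 5)/(1 − 0.75) = 40.000.
The smallest integer exceeding 40.000 is 41, and checking k=41: (46)/(61) = 0.7541 > 0.75.

k = 41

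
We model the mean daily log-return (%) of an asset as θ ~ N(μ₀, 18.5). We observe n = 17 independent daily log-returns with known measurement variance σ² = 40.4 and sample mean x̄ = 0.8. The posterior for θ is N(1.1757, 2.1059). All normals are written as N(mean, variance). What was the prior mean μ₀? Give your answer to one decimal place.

μ₀ = 4.1

With known observation variance, the Normal–Normal posterior has precision τ_n = τ₀ + n/σ² and mean μ_n = (τ₀μ₀ + (n/σ²)x̄)/τ_n.
Here τ₀ = 1/18.5 = 0.054054 and τ_data = 17/40.4 = 0.420792, so τ_n = 0.474846.
Rearranging for μ₀: μ₀ = (μ_n·τ_n − τ_data·x̄)/τ₀ = (1.1757·0.474846 − 0.420792·0.8) / 0.054054 = 0.221643/0.054054 ≈ 4.1.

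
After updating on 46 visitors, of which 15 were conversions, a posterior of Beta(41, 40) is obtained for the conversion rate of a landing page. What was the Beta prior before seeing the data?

Beta(26, 9)

Beta is conjugate to the binomial likelihood: posterior = Beta(a+s, b+f).
So a = 41 − 15 = 26 and b = 40 − 31 = 9.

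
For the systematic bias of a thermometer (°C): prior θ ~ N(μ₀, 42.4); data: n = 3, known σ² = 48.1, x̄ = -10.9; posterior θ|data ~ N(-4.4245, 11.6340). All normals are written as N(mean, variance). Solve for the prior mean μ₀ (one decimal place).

With known observation variance, the Normal–Normal posterior has precision τ_n = τ₀ + n/σ² and mean μ_n = (τ₀μ₀ + (n/σ²)x̄)/τ_n.
Here τ₀ = 1/42.4 = 0.023585 and τ_data = 3/48.1 = 0.062370, so τ_n = 0.085955.
Rearranging for μ₀: μ₀ = (μ_n·τ_n − τ_data·x̄)/τ₀ = (-4.4245·0.085955 − 0.062370·-10.9) / 0.023585 = 0.299525/0.023585 ≈ 12.7.

μ₀ = 12.7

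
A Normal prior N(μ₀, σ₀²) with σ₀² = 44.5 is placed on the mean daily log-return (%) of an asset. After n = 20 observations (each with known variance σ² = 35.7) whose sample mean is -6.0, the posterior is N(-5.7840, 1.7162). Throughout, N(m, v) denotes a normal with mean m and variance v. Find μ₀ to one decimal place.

The posterior mean is a precision-weighted average: μ_n = (τ₀μ₀ + τ_data·x̄)/(τ₀+τ_data), with τ₀=1/σ₀² and τ_data=n/σ².
Here τ₀ = 1/44.5 = 0.022472 and τ_data = 20/35.7 = 0.560224, so τ_n = 0.582696.
Rearranging for μ₀: μ₀ = (μ_n·τ_n − τ_data·x̄)/τ₀ = (-5.7840·0.582696 − 0.560224·-6.0) / 0.022472 = -0.008970/0.022472 ≈ -0.4.

μ₀ = -0.4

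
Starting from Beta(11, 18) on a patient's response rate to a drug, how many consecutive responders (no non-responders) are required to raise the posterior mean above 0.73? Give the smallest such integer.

k = 38

After k responders and 0 non-responders the posterior is Beta(11+k, 18), with mean (11+k)/(11+18+k).
Set (11+k)/(29+k) > 0.73 and solve: k > (0.73·29 − 11)/(1 − 0.73) = 37.667.
The smallest integer exceeding 37.667 is 38.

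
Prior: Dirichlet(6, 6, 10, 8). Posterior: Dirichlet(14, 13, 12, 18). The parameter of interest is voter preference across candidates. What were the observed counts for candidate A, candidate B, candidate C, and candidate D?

For a Dirichlet(α) prior with multinomial counts c, the posterior is Dirichlet(α + c) componentwise.
Counts are posterior − prior componentwise: 14−6=8, 13−6=7, 12−10=2, 18−8=10.

counts (8, 7, 2, 10)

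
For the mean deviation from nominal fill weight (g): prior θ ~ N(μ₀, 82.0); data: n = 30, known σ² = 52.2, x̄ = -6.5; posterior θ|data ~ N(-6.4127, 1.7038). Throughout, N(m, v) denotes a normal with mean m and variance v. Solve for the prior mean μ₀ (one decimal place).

With known observation variance, the Normal–Normal posterior has precision τ_n = τ₀ + n/σ² and mean μ_n = (τ₀μ₀ + (n/σ²)x̄)/τ_n.
Here τ₀ = 1/82.0 = 0.012195 and τ_data = 30/52.2 = 0.574713, so τ_n = 0.586908.
Rearranging for μ₀: μ₀ = (μ_n·τ_n − τ_data·x̄)/τ₀ = (-6.4127·0.586908 − 0.574713·-6.5) / 0.012195 = -0.028030/0.012195 ≈ -2.3.

μ₀ = -2.3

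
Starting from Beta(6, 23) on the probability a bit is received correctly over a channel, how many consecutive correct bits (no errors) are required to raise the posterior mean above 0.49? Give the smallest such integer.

After k correct bits and 0 errors the posterior is Beta(6+k, 23), with mean (6+k)/(6+23+k).
Set (6+k)/(29+k) > 0.49 and solve: k > (0.49·29 − 6)/(1 − 0.49) = 16.098.
The smallest integer exceeding 16.098 is 17.

k = 17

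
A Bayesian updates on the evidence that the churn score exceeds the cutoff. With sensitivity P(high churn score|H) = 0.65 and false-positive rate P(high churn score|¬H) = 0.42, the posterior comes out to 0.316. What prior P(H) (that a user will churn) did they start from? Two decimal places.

P(H) = 0.23

Bayes' rule in odds form gives O(H|E) = O(H)·[P(E|H)/P(E|¬H)], hence O(H) = O(H|E)/LR.
Posterior odds = 0.316/(1−0.316) = 0.4620. LR = 0.65/0.42 = 1.5476.
Prior odds = 0.4620/1.5476 = 0.2985, so P(H) = 0.2985/(1+0.2985) ≈ 0.23.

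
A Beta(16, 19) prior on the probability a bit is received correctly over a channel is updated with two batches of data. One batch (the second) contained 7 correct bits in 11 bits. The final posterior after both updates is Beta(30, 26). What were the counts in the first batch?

Sequential conjugate updates are equivalent to a single update on the pooled data, so total successes = posterior α − prior α and total failures = posterior β − prior β.
Total across both batches: 30−16=14 correct bits, 26−19=7 errors.
Subtract the second batch: 14−7=7 correct bits and 7−4=3 errors.

7 correct bits and 3 errors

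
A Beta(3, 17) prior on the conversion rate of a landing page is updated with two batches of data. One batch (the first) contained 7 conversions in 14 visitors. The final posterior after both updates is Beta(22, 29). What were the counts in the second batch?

12 conversions and 5 bounces

Because Beta–binomial updating is additive in the counts, the combined data contributed (α_post−α_prior, β_post−β_prior) successes and failures.
Total across both batches: 22−3=19 conversions, 29−17=12 bounces.
Subtract the first batch: 19−7=12 conversions and 12−7=5 bounces.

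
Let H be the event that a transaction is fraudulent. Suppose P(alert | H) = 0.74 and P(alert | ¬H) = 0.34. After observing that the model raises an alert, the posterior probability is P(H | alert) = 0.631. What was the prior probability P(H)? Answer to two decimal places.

In odds form, posterior odds = prior odds × likelihood ratio, so prior odds = posterior odds ÷ LR.
Posterior odds = 0.631/(1−0.631) = 1.7100. LR = 0.74/0.34 = 2.1765.
Prior odds = 1.7100/2.1765 = 0.7857, so P(H) = 0.7857/(1+0.7857) ≈ 0.44.

P(H) = 0.44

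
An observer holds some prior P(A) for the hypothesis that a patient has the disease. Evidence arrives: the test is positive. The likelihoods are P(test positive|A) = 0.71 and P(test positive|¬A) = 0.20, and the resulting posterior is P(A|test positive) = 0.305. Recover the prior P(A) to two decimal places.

In odds form, posterior odds = prior odds × likelihood ratio, so prior odds = posterior odds ÷ LR.
Posterior odds = 0.305/(1−0.305) = 0.4388. LR = 0.71/0.20 = 3.5500.
Prior odds = 0.4388/3.5500 = 0.1236, so P(A) = 0.1236/(1+0.1236) ≈ 0.11.

P(A) = 0.11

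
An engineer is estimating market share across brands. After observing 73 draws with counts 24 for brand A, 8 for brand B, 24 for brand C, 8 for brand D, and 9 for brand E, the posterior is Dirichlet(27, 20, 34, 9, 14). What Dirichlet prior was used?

For a Dirichlet(α) prior with multinomial counts c, the posterior is Dirichlet(α + c) componentwise.
Subtract each count from the matching posterior parameter: 27−24=3, 20−8=12, 34−24=10, 9−8=1, 14−9=5.

Dirichlet(3, 12, 10, 1, 5)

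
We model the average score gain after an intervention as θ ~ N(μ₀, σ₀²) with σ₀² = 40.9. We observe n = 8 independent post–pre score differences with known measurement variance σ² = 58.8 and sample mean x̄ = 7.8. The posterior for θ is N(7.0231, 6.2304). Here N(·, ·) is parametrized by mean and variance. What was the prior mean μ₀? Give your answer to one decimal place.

μ₀ = 2.7

The posterior mean is a precision-weighted average: μ_n = (τ₀μ₀ + τ_data·x̄)/(τ₀+τ_data), with τ₀=1/σ₀² and τ_data=n/σ².
Here τ₀ = 1/40.9 = 0.024450 and τ_data = 8/58.8 = 0.136054, so τ_n = 0.160504.
Rearranging for μ₀: μ₀ = (μ_n·τ_n − τ_data·x̄)/τ₀ = (7.0231·0.160504 − 0.136054·7.8) / 0.024450 = 0.066014/0.024450 ≈ 2.7.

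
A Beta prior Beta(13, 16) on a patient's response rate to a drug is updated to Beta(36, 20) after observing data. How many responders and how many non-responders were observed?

23 responders and 4 non-responders

Under Beta–binomial conjugacy the posterior parameters are (α+s, β+f).
So s = 36 − 13 = 23 and f = 20 − 16 = 4.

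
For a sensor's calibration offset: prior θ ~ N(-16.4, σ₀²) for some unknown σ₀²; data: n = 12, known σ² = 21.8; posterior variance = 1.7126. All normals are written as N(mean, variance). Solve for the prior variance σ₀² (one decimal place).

Posterior precision equals prior precision plus data precision: 1/σ_n² = 1/σ₀² + n/σ².
So 1/σ₀² = 1/1.7126 − 12/21.8 = 0.583908 − 0.550459 = 0.033449.
Hence σ₀² = 1/0.033449 ≈ 29.9.

σ₀² = 29.9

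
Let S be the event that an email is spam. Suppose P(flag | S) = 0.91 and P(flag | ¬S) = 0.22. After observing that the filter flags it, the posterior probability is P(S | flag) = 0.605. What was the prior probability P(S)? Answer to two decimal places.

P(S) = 0.27

Bayes' rule in odds form gives O(S|E) = O(S)·[P(E|S)/P(E|¬S)], hence O(S) = O(S|E)/LR.
Posterior odds = 0.605/(1−0.605) = 1.5316. LR = 0.91/0.22 = 4.1364.
Prior odds = 1.5316/4.1364 = 0.3703, so P(S) = 0.3703/(1+0.3703) ≈ 0.27.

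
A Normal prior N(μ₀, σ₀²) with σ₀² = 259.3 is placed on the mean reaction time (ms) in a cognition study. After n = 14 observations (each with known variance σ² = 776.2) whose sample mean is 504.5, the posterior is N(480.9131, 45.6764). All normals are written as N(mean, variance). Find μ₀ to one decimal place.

μ₀ = 370.6

With known observation variance, the Normal–Normal posterior has precision τ_n = τ₀ + n/σ² and mean μ_n = (τ₀μ₀ + (n/σ²)x̄)/τ_n.
Here τ₀ = 1/259.3 = 0.003857 and τ_data = 14/776.2 = 0.018037, so τ_n = 0.021894.
Rearranging for μ₀: μ₀ = (μ_n·τ_n − τ_data·x̄)/τ₀ = (480.9131·0.021894 − 0.018037·504.5) / 0.003857 = 1.429445/0.003857 ≈ 370.6.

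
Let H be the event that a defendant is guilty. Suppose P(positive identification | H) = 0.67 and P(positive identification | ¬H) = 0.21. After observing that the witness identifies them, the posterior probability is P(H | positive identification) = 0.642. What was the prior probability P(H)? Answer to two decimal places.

P(H) = 0.36

In odds form, posterior odds = prior odds × likelihood ratio, so prior odds = posterior odds ÷ LR.
Posterior odds = 0.642/(1−0.642) = 1.7933. LR = 0.67/0.21 = 3.1905.
Prior odds = 1.7933/3.1905 = 0.5621, so P(H) = 0.5621/(1+0.5621) ≈ 0.36.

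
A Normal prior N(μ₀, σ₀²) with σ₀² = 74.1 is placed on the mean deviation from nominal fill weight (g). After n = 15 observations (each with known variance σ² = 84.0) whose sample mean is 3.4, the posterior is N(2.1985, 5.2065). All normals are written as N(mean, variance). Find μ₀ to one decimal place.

μ₀ = -13.7

With known observation variance, the Normal–Normal posterior has precision τ_n = τ₀ + n/σ² and mean μ_n = (τ₀μ₀ + (n/σ²)x̄)/τ_n.
Here τ₀ = 1/74.1 = 0.013495 and τ_data = 15/84.0 = 0.178571, so τ_n = 0.192066.
Rearranging for μ₀: μ₀ = (μ_n·τ_n − τ_data·x̄)/τ₀ = (2.1985·0.192066 − 0.178571·3.4) / 0.013495 = -0.184884/0.013495 ≈ -13.7.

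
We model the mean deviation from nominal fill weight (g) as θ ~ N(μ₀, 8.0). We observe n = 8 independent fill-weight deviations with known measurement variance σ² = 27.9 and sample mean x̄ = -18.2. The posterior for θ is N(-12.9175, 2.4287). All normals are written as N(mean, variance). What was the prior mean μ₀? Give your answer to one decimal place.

With known observation variance, the Normal–Normal posterior has precision τ_n = τ₀ + n/σ² and mean μ_n = (τ₀μ₀ + (n/σ²)x̄)/τ_n.
Here τ₀ = 1/8.0 = 0.125000 and τ_data = 8/27.9 = 0.286738, so τ_n = 0.411738.
Rearranging for μ₀: μ₀ = (μ_n·τ_n − τ_data·x̄)/τ₀ = (-12.9175·0.411738 − 0.286738·-18.2) / 0.125000 = -0.099994/0.125000 ≈ -0.8.

μ₀ = -0.8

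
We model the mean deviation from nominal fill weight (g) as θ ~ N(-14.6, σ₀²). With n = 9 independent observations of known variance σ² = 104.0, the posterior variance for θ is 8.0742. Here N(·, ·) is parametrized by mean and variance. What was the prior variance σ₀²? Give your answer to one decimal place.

σ₀² = 26.8

For the Normal–Normal model with known σ², precisions add: τ_n = τ₀ + n/σ².
So 1/σ₀² = 1/8.0742 − 9/104.0 = 0.123851 − 0.086538 = 0.037313.
Hence σ₀² = 1/0.037313 ≈ 26.8.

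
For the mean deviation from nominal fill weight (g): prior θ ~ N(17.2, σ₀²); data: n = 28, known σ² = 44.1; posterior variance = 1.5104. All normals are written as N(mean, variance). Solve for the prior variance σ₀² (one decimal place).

Posterior precision equals prior precision plus data precision: 1/σ_n² = 1/σ₀² + n/σ².
So 1/σ₀² = 1/1.5104 − 28/44.1 = 0.662076 − 0.634921 = 0.027155.
Hence σ₀² = 1/0.027155 ≈ 36.8.

σ₀² = 36.8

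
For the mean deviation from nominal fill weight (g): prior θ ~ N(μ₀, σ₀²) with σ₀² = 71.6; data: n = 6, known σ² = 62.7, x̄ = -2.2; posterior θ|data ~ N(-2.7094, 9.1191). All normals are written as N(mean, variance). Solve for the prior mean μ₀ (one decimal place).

μ₀ = -6.2

With known observation variance, the Normal–Normal posterior has precision τ_n = τ₀ + n/σ² and mean μ_n = (τ₀μ₀ + (n/σ²)x̄)/τ_n.
Here τ₀ = 1/71.6 = 0.013966 and τ_data = 6/62.7 = 0.095694, so τ_n = 0.109660.
Rearranging for μ₀: μ₀ = (μ_n·τ_n − τ_data·x̄)/τ₀ = (-2.7094·0.109660 − 0.095694·-2.2) / 0.013966 = -0.086586/0.013966 ≈ -6.2.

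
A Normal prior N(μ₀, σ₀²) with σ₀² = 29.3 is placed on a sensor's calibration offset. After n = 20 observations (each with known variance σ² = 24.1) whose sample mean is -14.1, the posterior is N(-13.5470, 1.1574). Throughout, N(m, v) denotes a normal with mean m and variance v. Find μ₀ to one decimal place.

The posterior mean is a precision-weighted average: μ_n = (τ₀μ₀ + τ_data·x̄)/(τ₀+τ_data), with τ₀=1/σ₀² and τ_data=n/σ².
Here τ₀ = 1/29.3 = 0.034130 and τ_data = 20/24.1 = 0.829876, so τ_n = 0.864006.
Rearranging for μ₀: μ₀ = (μ_n·τ_n − τ_data·x̄)/τ₀ = (-13.5470·0.864006 − 0.829876·-14.1) / 0.034130 = -0.003438/0.034130 ≈ -0.1.

μ₀ = -0.1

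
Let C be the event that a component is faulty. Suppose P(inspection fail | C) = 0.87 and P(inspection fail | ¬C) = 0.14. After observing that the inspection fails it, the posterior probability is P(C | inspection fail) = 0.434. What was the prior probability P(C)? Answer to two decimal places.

Bayes' rule in odds form gives O(C|E) = O(C)·[P(E|C)/P(E|¬C)], hence O(C) = O(C|E)/LR.
Posterior odds = 0.434/(1−0.434) = 0.7668. LR = 0.87/0.14 = 6.2143.
Prior odds = 0.7668/6.2143 = 0.1234, so P(C) = 0.1234/(1+0.1234) ≈ 0.11.

P(C) = 0.11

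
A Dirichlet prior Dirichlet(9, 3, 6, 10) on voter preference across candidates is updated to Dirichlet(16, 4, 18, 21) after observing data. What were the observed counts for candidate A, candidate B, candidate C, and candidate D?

counts (7, 1, 12, 11)

For a Dirichlet(α) prior with multinomial counts c, the posterior is Dirichlet(α + c) componentwise.
Counts are posterior − prior componentwise: 16−9=7, 4−3=1, 18−6=12, 21−10=11.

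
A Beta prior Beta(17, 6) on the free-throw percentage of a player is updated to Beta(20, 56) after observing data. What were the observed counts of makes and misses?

Under Beta–binomial conjugacy the posterior parameters are (α+s, β+f).
So s = 20 − 17 = 3 and f = 56 − 6 = 50.

3 makes and 50 misses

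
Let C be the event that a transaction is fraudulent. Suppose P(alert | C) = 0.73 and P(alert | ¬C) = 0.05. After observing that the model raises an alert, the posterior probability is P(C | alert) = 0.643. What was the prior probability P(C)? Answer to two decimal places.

P(C) = 0.11

In odds form, posterior odds = prior odds × likelihood ratio, so prior odds = posterior odds ÷ LR.
Posterior odds = 0.643/(1−0.643) = 1.8011. LR = 0.73/0.05 = 14.6000.
Prior odds = 1.8011/14.6000 = 0.1234, so P(C) = 0.1234/(1+0.1234) ≈ 0.11.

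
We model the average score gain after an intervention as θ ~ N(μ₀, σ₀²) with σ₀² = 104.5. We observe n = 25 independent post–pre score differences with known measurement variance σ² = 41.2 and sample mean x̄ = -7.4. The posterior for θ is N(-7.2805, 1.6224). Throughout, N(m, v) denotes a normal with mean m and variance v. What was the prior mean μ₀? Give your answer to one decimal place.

With known observation variance, the Normal–Normal posterior has precision τ_n = τ₀ + n/σ² and mean μ_n = (τ₀μ₀ + (n/σ²)x̄)/τ_n.
Here τ₀ = 1/104.5 = 0.009569 and τ_data = 25/41.2 = 0.606796, so τ_n = 0.616365.
Rearranging for μ₀: μ₀ = (μ_n·τ_n − τ_data·x̄)/τ₀ = (-7.2805·0.616365 − 0.606796·-7.4) / 0.009569 = 0.002845/0.009569 ≈ 0.3.

μ₀ = 0.3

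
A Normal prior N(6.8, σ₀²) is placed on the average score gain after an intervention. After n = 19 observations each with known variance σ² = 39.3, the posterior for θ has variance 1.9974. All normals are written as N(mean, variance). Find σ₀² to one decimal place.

Posterior precision equals prior precision plus data precision: 1/σ_n² = 1/σ₀² + n/σ².
So 1/σ₀² = 1/1.9974 − 19/39.3 = 0.500651 − 0.483461 = 0.017190.
Hence σ₀² = 1/0.017190 ≈ 58.2.

σ₀² = 58.2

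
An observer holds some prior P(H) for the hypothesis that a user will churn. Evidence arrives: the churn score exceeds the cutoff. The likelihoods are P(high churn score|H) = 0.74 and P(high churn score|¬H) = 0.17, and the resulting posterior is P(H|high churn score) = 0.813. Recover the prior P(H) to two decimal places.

P(H) = 0.50

Bayes' rule in odds form gives O(H|E) = O(H)·[P(E|H)/P(E|¬H)], hence O(H) = O(H|E)/LR.
Posterior odds = 0.813/(1−0.813) = 4.3476. LR = 0.74/0.17 = 4.3529.
Prior odds = 4.3476/4.3529 = 0.9988, so P(H) = 0.9988/(1+0.9988) ≈ 0.50.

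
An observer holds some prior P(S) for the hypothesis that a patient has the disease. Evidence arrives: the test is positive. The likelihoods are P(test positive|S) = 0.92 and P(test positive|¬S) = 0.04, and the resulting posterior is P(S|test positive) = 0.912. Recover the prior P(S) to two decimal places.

P(S) = 0.31

In odds form, posterior odds = prior odds × likelihood ratio, so prior odds = posterior odds ÷ LR.
Posterior odds = 0.912/(1−0.912) = 10.3636. LR = 0.92/0.04 = 23.0000.
Prior odds = 10.3636/23.0000 = 0.4506, so P(S) = 0.4506/(1+0.4506) ≈ 0.31.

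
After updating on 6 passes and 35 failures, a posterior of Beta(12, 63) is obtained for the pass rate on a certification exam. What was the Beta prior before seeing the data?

Under Beta–binomial conjugacy the posterior parameters are (α+s, β+f).
So α = 12 − 6 = 6 and β = 63 − 35 = 28.

Beta(6, 28)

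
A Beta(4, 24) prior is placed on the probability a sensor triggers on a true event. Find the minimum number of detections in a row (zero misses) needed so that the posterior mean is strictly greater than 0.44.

After k detections and 0 misses the posterior is Beta(4+k, 24), with mean (4+k)/(4+24+k).
Set (4+k)/(28+k) > 0.44 and solve: k > (0.44·28 − 4)/(1 − 0.44) = 14.857.
The smallest integer exceeding 14.857 is 15, and checking k=15: (19)/(43) = 0.4419 > 0.44.

k = 15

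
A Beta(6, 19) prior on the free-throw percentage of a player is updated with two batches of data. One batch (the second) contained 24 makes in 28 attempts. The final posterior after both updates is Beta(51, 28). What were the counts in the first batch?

21 makes and 5 misses

Sequential conjugate updates are equivalent to a single update on the pooled data, so total successes = posterior α − prior α and total failures = posterior β − prior β.
Total across both batches: 51−6=45 makes, 28−19=9 misses.
Subtract the second batch: 45−24=21 makes and 9−4=5 misses.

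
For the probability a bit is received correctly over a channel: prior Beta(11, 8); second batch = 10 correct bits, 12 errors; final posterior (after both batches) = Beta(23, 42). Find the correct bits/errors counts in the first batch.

2 correct bits and 22 errors

Sequential conjugate updates are equivalent to a single update on the pooled data, so total successes = posterior α − prior α and total failures = posterior β − prior β.
Total across both batches: 23−11=12 correct bits, 42−8=34 errors.
Subtract the second batch: 12−10=2 correct bits and 34−12=22 errors.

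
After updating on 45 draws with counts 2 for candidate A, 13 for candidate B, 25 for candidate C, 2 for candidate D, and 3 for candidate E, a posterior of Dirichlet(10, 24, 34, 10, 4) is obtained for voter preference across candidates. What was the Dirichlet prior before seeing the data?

Dirichlet(8, 11, 9, 8, 1)

For a Dirichlet(α) prior with multinomial counts c, the posterior is Dirichlet(α + c) componentwise.
Subtract each count from the matching posterior parameter: 10−2=8, 24−13=11, 34−25=9, 10−2=8, 4−3=1.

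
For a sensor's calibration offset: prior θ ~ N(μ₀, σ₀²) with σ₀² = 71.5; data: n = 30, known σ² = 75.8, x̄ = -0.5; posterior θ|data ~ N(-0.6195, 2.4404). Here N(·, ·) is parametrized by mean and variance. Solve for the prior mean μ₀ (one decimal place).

μ₀ = -4.0

The posterior mean is a precision-weighted average: μ_n = (τ₀μ₀ + τ_data·x̄)/(τ₀+τ_data), with τ₀=1/σ₀² and τ_data=n/σ².
Here τ₀ = 1/71.5 = 0.013986 and τ_data = 30/75.8 = 0.395778, so τ_n = 0.409764.
Rearranging for μ₀: μ₀ = (μ_n·τ_n − τ_data·x̄)/τ₀ = (-0.6195·0.409764 − 0.395778·-0.5) / 0.013986 = -0.055960/0.013986 ≈ -4.0.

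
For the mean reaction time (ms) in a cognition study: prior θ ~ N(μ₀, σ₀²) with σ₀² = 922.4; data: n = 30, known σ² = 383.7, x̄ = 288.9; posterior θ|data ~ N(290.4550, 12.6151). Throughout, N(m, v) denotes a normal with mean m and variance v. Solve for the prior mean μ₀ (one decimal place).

With known observation variance, the Normal–Normal posterior has precision τ_n = τ₀ + n/σ² and mean μ_n = (τ₀μ₀ + (n/σ²)x̄)/τ_n.
Here τ₀ = 1/922.4 = 0.001084 and τ_data = 30/383.7 = 0.078186, so τ_n = 0.079270.
Rearranging for μ₀: μ₀ = (μ_n·τ_n − τ_data·x̄)/τ₀ = (290.4550·0.079270 − 0.078186·288.9) / 0.001084 = 0.436432/0.001084 ≈ 402.6.

μ₀ = 402.6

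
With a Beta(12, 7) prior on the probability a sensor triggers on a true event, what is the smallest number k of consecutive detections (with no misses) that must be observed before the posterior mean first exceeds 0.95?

k = 122

After k detections and 0 misses the posterior is Beta(12+k, 7), with mean (12+k)/(12+7+k).
Set (12+k)/(19+k) > 0.95 and solve: k > (0.95·19 − 12)/(1 − 0.95) = 121.000.
The smallest integer exceeding 121.000 is 122, and checking k=122: (134)/(141) = 0.9504 > 0.95.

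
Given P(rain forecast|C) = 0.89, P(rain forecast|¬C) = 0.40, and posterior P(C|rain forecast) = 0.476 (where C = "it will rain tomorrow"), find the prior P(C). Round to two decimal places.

P(C) = 0.29

Bayes' rule in odds form gives O(C|E) = O(C)·[P(E|C)/P(E|¬C)], hence O(C) = O(C|E)/LR.
Posterior odds = 0.476/(1−0.476) = 0.9084. LR = 0.89/0.40 = 2.2250.
Prior odds = 0.9084/2.2250 = 0.4083, so P(C) = 0.4083/(1+0.4083) ≈ 0.29.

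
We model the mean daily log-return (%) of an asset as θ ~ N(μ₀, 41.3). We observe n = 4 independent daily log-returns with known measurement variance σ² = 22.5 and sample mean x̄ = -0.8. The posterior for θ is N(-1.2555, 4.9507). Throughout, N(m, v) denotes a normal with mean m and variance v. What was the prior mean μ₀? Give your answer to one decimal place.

With known observation variance, the Normal–Normal posterior has precision τ_n = τ₀ + n/σ² and mean μ_n = (τ₀μ₀ + (n/σ²)x̄)/τ_n.
Here τ₀ = 1/41.3 = 0.024213 and τ_data = 4/22.5 = 0.177778, so τ_n = 0.201991.
Rearranging for μ₀: μ₀ = (μ_n·τ_n − τ_data·x̄)/τ₀ = (-1.2555·0.201991 − 0.177778·-0.8) / 0.024213 = -0.111377/0.024213 ≈ -4.6.

μ₀ = -4.6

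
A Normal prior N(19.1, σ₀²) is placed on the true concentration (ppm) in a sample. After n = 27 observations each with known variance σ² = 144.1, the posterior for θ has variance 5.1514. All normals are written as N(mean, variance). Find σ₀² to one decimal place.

For the Normal–Normal model with known σ², precisions add: τ_n = τ₀ + n/σ².
So 1/σ₀² = 1/5.1514 − 27/144.1 = 0.194122 − 0.187370 = 0.006752.
Hence σ₀² = 1/0.006752 ≈ 148.1.

σ₀² = 148.1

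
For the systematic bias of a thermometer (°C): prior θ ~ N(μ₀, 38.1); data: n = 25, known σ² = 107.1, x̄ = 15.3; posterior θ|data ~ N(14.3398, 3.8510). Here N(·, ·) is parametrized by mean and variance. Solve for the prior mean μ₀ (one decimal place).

With known observation variance, the Normal–Normal posterior has precision τ_n = τ₀ + n/σ² and mean μ_n = (τ₀μ₀ + (n/σ²)x̄)/τ_n.
Here τ₀ = 1/38.1 = 0.026247 and τ_data = 25/107.1 = 0.233427, so τ_n = 0.259674.
Rearranging for μ₀: μ₀ = (μ_n·τ_n − τ_data·x̄)/τ₀ = (14.3398·0.259674 − 0.233427·15.3) / 0.026247 = 0.152240/0.026247 ≈ 5.8.

μ₀ = 5.8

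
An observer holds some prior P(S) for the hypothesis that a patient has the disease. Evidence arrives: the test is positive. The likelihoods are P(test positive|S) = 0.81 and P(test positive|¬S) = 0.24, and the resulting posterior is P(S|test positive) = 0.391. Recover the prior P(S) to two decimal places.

P(S) = 0.16

Bayes' rule in odds form gives O(S|E) = O(S)·[P(E|S)/P(E|¬S)], hence O(S) = O(S|E)/LR.
Posterior odds = 0.391/(1−0.391) = 0.6420. LR = 0.81/0.24 = 3.3750.
Prior odds = 0.6420/3.3750 = 0.1902, so P(S) = 0.1902/(1+0.1902) ≈ 0.16.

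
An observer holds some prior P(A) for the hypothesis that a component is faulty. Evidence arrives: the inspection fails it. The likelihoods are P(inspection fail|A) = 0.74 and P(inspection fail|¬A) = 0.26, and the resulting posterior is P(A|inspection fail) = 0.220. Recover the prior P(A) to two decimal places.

Bayes' rule in odds form gives O(A|E) = O(A)·[P(E|A)/P(E|¬A)], hence O(A) = O(A|E)/LR.
Posterior odds = 0.220/(1−0.220) = 0.2821. LR = 0.74/0.26 = 2.8462.
Prior odds = 0.2821/2.8462 = 0.0991, so P(A) = 0.0991/(1+0.0991) ≈ 0.09.

P(A) = 0.09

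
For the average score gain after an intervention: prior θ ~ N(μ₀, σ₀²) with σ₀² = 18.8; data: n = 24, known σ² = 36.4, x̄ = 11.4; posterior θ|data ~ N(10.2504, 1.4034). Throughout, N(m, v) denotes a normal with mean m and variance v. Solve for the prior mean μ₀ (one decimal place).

μ₀ = -4.0

The posterior mean is a precision-weighted average: μ_n = (τ₀μ₀ + τ_data·x̄)/(τ₀+τ_data), with τ₀=1/σ₀² and τ_data=n/σ².
Here τ₀ = 1/18.8 = 0.053191 and τ_data = 24/36.4 = 0.659341, so τ_n = 0.712532.
Rearranging for μ₀: μ₀ = (μ_n·τ_n − τ_data·x̄)/τ₀ = (10.2504·0.712532 − 0.659341·11.4) / 0.053191 = -0.212749/0.053191 ≈ -4.0.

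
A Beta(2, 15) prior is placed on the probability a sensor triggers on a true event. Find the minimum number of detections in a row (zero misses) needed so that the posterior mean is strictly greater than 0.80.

After k detections and 0 misses the posterior is Beta(2+k, 15), with mean (2+k)/(2+15+k).
Set (2+k)/(17+k) > 0.80 and solve: k > (0.80·17 − 2)/(1 − 0.80) = 58.000.
The smallest integer exceeding 58.000 is 59.

k = 59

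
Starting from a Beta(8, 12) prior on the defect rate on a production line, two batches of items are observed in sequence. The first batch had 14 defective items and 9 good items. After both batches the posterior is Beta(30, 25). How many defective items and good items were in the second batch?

8 defective items and 4 good items

Sequential conjugate updates are equivalent to a single update on the pooled data, so total successes = posterior α − prior α and total failures = posterior β − prior β.
Total across both batches: 30−8=22 defective items, 25−12=13 good items.
Subtract the first batch: 22−14=8 defective items and 13−9=4 good items.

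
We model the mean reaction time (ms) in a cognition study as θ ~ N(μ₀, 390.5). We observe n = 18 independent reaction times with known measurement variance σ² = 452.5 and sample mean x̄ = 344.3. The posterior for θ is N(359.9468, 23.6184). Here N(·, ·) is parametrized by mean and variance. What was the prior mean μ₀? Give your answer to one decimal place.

The posterior mean is a precision-weighted average: μ_n = (τ₀μ₀ + τ_data·x̄)/(τ₀+τ_data), with τ₀=1/σ₀² and τ_data=n/σ².
Here τ₀ = 1/390.5 = 0.002561 and τ_data = 18/452.5 = 0.039779, so τ_n = 0.042340.
Rearranging for μ₀: μ₀ = (μ_n·τ_n − τ_data·x̄)/τ₀ = (359.9468·0.042340 − 0.039779·344.3) / 0.002561 = 1.544238/0.002561 ≈ 603.0.

μ₀ = 603.0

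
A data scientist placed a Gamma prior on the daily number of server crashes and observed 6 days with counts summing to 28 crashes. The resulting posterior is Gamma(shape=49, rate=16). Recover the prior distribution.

Gamma(shape=21, rate=10)

A Gamma(α, β) prior (rate parametrization) on a Poisson rate with n observations summing to S gives posterior Gamma(α+S, β+n).
So α = 49 − 28 = 21 and β = 16 − 6 = 10.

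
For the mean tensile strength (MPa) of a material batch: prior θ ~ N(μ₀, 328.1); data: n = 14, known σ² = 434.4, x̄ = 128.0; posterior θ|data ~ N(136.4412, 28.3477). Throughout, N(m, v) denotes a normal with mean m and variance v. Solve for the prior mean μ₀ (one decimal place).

With known observation variance, the Normal–Normal posterior has precision τ_n = τ₀ + n/σ² and mean μ_n = (τ₀μ₀ + (n/σ²)x̄)/τ_n.
Here τ₀ = 1/328.1 = 0.003048 and τ_data = 14/434.4 = 0.032228, so τ_n = 0.035276.
Rearranging for μ₀: μ₀ = (μ_n·τ_n − τ_data·x̄)/τ₀ = (136.4412·0.035276 − 0.032228·128.0) / 0.003048 = 0.687916/0.003048 ≈ 225.7.

μ₀ = 225.7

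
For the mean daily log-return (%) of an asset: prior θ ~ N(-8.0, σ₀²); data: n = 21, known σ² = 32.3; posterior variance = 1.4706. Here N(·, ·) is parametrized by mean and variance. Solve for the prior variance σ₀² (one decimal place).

σ₀² = 33.5

For the Normal–Normal model with known σ², precisions add: τ_n = τ₀ + n/σ².
So 1/σ₀² = 1/1.4706 − 21/32.3 = 0.679995 − 0.650155 = 0.029840.
Hence σ₀² = 1/0.029840 ≈ 33.5.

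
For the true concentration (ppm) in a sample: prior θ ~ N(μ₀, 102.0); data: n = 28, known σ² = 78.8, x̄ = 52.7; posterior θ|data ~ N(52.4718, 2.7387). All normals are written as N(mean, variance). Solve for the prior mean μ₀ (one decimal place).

The posterior mean is a precision-weighted average: μ_n = (τ₀μ₀ + τ_data·x̄)/(τ₀+τ_data), with τ₀=1/σ₀² and τ_data=n/σ².
Here τ₀ = 1/102.0 = 0.009804 and τ_data = 28/78.8 = 0.355330, so τ_n = 0.365134.
Rearranging for μ₀: μ₀ = (μ_n·τ_n − τ_data·x̄)/τ₀ = (52.4718·0.365134 − 0.355330·52.7) / 0.009804 = 0.433347/0.009804 ≈ 44.2.

μ₀ = 44.2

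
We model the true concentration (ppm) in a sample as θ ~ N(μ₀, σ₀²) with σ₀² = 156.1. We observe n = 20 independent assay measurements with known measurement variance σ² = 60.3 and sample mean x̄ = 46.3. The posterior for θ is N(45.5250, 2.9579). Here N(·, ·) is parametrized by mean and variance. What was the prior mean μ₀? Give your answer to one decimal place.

With known observation variance, the Normal–Normal posterior has precision τ_n = τ₀ + n/σ² and mean μ_n = (τ₀μ₀ + (n/σ²)x̄)/τ_n.
Here τ₀ = 1/156.1 = 0.006406 and τ_data = 20/60.3 = 0.331675, so τ_n = 0.338081.
Rearranging for μ₀: μ₀ = (μ_n·τ_n − τ_data·x̄)/τ₀ = (45.5250·0.338081 − 0.331675·46.3) / 0.006406 = 0.034585/0.006406 ≈ 5.4.

μ₀ = 5.4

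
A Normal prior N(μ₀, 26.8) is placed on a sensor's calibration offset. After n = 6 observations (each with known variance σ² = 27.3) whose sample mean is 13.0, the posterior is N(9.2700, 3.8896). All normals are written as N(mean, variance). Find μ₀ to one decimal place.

μ₀ = -12.7

With known observation variance, the Normal–Normal posterior has precision τ_n = τ₀ + n/σ² and mean μ_n = (τ₀μ₀ + (n/σ²)x̄)/τ_n.
Here τ₀ = 1/26.8 = 0.037313 and τ_data = 6/27.3 = 0.219780, so τ_n = 0.257093.
Rearranging for μ₀: μ₀ = (μ_n·τ_n − τ_data·x̄)/τ₀ = (9.2700·0.257093 − 0.219780·13.0) / 0.037313 = -0.473888/0.037313 ≈ -12.7.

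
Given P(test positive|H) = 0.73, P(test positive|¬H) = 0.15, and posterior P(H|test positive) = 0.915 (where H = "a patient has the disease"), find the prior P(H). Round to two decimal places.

In odds form, posterior odds = prior odds × likelihood ratio, so prior odds = posterior odds ÷ LR.
Posterior odds = 0.915/(1−0.915) = 10.7647. LR = 0.73/0.15 = 4.8667.
Prior odds = 10.7647/4.8667 = 2.2119, so P(H) = 2.2119/(1+2.2119) ≈ 0.69.

P(H) = 0.69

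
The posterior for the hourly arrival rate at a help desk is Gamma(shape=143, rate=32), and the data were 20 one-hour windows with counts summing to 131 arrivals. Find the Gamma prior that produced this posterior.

Gamma(shape=12, rate=12)

A Gamma(α, β) prior (rate parametrization) on a Poisson rate with n observations summing to S gives posterior Gamma(α+S, β+n).
So α = 143 − 131 = 12 and β = 32 − 20 = 12.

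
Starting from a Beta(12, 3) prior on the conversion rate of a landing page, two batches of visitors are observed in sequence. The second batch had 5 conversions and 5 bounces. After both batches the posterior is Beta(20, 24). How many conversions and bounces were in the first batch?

3 conversions and 16 bounces

Because Beta–binomial updating is additive in the counts, the combined data contributed (α_post−α_prior, β_post−β_prior) successes and failures.
Total across both batches: 20−12=8 conversions, 24−3=21 bounces.
Subtract the second batch: 8−5=3 conversions and 21−5=16 bounces.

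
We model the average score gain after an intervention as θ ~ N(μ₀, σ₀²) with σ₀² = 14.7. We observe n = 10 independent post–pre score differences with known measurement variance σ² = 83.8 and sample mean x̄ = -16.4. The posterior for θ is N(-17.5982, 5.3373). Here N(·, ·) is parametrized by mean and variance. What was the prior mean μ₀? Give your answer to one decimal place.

With known observation variance, the Normal–Normal posterior has precision τ_n = τ₀ + n/σ² and mean μ_n = (τ₀μ₀ + (n/σ²)x̄)/τ_n.
Here τ₀ = 1/14.7 = 0.068027 and τ_data = 10/83.8 = 0.119332, so τ_n = 0.187359.
Rearranging for μ₀: μ₀ = (μ_n·τ_n − τ_data·x̄)/τ₀ = (-17.5982·0.187359 − 0.119332·-16.4) / 0.068027 = -1.340136/0.068027 ≈ -19.7.

μ₀ = -19.7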